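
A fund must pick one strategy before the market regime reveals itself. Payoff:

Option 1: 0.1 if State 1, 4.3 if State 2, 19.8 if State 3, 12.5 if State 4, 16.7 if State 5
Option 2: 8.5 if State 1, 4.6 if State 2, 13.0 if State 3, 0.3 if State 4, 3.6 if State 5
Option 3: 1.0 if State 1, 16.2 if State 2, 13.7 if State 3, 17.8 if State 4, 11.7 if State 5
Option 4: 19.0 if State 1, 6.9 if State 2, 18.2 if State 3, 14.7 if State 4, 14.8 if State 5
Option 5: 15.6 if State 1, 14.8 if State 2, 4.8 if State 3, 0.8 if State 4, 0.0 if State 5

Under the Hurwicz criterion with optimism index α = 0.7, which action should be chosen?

Option 4

Option 1: 0.7·19.8 + 0.3·0.1 = 13.89
Option 2: 0.7·13.0 + 0.3·0.3 = 9.19
Option 3: 0.7·17.8 + 0.3·1.0 = 12.76
Option 4: 0.7·19.0 + 0.3·6.9 = 15.37
Option 5: 0.7·15.6 + 0.3·0.0 = 10.92
Highest Hurwicz score = 15.37 → Option 4.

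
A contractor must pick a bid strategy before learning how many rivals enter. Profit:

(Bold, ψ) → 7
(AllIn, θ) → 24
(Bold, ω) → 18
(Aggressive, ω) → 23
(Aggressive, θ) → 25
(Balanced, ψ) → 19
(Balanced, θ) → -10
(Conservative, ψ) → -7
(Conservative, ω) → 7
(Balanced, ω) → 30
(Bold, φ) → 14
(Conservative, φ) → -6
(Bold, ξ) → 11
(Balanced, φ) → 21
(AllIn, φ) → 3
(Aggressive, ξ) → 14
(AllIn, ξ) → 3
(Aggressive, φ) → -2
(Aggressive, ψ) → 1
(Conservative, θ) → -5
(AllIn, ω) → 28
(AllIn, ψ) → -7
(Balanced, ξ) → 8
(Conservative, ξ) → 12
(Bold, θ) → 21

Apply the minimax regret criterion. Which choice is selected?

Column bests: θ=25, φ=21, ψ=19, ω=30, ξ=14.
Conservative regrets: 30, 27, 26, 23, 2 → max 30
Balanced regrets: 35, 0, 0, 0, 6 → max 35
Aggressive regrets: 0, 23, 18, 7, 0 → max 23
Bold regrets: 4, 7, 12, 12, 3 → max 12
AllIn regrets: 1, 18, 26, 2, 11 → max 26
Smallest max regret = 12 → Bold.

Bold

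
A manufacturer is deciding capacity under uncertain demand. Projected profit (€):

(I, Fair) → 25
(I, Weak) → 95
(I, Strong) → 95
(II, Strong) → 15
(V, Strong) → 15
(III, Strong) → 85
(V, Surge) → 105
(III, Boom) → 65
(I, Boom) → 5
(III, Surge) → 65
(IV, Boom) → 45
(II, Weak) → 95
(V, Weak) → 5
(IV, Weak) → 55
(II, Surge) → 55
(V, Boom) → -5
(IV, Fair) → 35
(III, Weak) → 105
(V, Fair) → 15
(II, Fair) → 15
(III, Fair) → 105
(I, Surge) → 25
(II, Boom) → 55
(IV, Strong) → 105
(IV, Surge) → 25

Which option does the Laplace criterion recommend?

III

Row averages: I=49, II=47, III=85, IV=53, V=27
Highest average = 85 → III.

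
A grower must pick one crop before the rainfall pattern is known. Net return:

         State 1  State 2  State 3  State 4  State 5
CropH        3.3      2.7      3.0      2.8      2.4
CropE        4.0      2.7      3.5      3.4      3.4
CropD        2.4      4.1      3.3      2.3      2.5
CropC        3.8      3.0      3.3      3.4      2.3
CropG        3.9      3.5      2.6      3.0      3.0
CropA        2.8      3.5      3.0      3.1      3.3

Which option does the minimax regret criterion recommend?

CropG

Column bests: State 1=4.0, State 2=4.1, State 3=3.5, State 4=3.4, State 5=3.4.
CropH regrets: 0.7, 1.4, 0.5, 0.6, 1.0 → max 1.4
CropE regrets: 0.0, 1.4, 0.0, 0.0, 0.0 → max 1.4
CropD regrets: 1.6, 0.0, 0.2, 1.1, 0.9 → max 1.6
CropC regrets: 0.2, 1.1, 0.2, 0.0, 1.1 → max 1.1
CropG regrets: 0.1, 0.6, 0.9, 0.4, 0.4 → max 0.9
CropA regrets: 1.2, 0.6, 0.5, 0.3, 0.1 → max 1.2
Smallest max regret = 0.9 → CropG.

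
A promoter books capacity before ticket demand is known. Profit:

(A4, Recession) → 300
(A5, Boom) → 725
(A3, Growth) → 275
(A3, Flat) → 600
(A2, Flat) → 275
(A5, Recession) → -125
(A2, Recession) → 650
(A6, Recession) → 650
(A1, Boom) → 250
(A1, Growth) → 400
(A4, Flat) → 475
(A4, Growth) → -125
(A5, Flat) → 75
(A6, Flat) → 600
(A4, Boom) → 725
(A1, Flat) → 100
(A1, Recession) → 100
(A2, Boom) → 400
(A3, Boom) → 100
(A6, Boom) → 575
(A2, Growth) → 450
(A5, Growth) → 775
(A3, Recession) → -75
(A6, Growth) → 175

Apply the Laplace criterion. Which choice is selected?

A6

Row averages: A1=212.5, A2=443.75, A3=225, A4=343.75, A5=362.5, A6=500
Highest average = 500 → A6.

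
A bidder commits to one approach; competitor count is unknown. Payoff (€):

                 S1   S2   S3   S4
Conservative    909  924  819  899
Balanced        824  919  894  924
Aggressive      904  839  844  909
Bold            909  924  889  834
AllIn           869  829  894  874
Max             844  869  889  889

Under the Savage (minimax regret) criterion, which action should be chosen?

Max

Column bests: S1=909, S2=924, S3=894, S4=924.
Conservative regrets: 0, 0, 75, 25 → max 75
Balanced regrets: 85, 5, 0, 0 → max 85
Aggressive regrets: 5, 85, 50, 15 → max 85
Bold regrets: 0, 0, 5, 90 → max 90
AllIn regrets: 40, 95, 0, 50 → max 95
Max regrets: 65, 55, 5, 35 → max 65
Smallest max regret = 65 → Max.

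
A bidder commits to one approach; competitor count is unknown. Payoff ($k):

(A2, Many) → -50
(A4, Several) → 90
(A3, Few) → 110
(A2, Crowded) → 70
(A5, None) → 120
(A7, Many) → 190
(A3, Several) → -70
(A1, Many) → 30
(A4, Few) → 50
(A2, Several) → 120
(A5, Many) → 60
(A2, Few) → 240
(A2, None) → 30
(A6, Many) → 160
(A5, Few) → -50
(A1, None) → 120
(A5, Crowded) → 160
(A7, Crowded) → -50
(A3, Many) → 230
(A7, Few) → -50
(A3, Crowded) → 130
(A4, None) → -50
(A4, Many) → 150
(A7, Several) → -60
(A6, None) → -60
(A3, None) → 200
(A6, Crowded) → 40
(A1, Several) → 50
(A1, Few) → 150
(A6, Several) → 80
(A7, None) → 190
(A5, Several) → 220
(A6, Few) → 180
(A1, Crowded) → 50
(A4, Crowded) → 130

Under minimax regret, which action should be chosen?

Column bests: None=200, Few=240, Several=220, Many=230, Crowded=160.
A1 regrets: 80, 90, 170, 200, 110 → max 200
A2 regrets: 170, 0, 100, 280, 90 → max 280
A3 regrets: 0, 130, 290, 0, 30 → max 290
A4 regrets: 250, 190, 130, 80, 30 → max 250
A5 regrets: 80, 290, 0, 170, 0 → max 290
A6 regrets: 260, 60, 140, 70, 120 → max 260
A7 regrets: 10, 290, 280, 40, 210 → max 290
Smallest max regret = 200 → A1.

A1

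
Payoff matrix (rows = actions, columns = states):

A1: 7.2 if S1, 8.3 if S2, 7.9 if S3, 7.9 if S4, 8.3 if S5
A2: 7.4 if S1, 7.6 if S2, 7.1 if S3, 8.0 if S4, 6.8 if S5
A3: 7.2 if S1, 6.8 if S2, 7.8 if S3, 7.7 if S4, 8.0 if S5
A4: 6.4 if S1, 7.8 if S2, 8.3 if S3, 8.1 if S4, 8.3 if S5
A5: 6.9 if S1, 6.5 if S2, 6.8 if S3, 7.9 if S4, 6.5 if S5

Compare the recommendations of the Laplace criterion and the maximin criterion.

laplace → A1; maximin → A1 (agree)

Row averages: A1=7.92, A2=7.38, A3=7.5, A4=7.78, A5=6.92
Highest average = 7.92 → A1.
Row minima: A1=7.2, A2=6.8, A3=6.8, A4=6.4, A5=6.5
Best worst-case = 7.2 → A1.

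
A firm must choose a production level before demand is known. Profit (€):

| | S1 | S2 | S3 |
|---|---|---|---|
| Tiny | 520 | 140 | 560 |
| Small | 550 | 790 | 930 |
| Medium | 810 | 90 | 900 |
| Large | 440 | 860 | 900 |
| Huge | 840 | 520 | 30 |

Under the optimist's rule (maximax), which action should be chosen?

Small

Row maxima: Tiny=560, Small=930, Medium=900, Large=900, Huge=840
Best best-case = 930 → Small.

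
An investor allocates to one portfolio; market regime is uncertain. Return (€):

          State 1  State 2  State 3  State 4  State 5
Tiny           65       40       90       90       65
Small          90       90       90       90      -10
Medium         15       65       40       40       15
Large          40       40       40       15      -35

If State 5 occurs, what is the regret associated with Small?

75

Best payoff under State 5 is 65.
Regret = 65 − (-10) = 75.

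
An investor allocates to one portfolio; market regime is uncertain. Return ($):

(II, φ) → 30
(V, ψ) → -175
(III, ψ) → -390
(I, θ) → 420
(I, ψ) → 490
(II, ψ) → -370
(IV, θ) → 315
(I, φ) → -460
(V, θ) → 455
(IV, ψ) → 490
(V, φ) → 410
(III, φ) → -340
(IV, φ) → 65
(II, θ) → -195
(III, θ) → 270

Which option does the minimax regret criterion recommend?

IV

Column bests: θ=455, φ=410, ψ=490.
I regrets: 35, 870, 0 → max 870
II regrets: 650, 380, 860 → max 860
III regrets: 185, 750, 880 → max 880
IV regrets: 140, 345, 0 → max 345
V regrets: 0, 0, 665 → max 665
Smallest max regret = 345 → IV.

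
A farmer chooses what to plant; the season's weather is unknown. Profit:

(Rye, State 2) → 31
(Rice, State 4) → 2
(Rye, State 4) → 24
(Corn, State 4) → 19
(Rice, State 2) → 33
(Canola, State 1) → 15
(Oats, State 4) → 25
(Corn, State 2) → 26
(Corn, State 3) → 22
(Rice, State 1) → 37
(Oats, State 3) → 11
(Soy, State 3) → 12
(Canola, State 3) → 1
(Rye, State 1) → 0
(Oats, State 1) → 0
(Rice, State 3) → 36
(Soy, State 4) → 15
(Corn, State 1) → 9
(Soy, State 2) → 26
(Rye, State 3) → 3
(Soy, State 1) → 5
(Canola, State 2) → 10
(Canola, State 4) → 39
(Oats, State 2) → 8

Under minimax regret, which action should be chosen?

Corn

Column bests: State 1=37, State 2=33, State 3=36, State 4=39.
Oats regrets: 37, 25, 25, 14 → max 37
Soy regrets: 32, 7, 24, 24 → max 32
Canola regrets: 22, 23, 35, 0 → max 35
Rye regrets: 37, 2, 33, 15 → max 37
Corn regrets: 28, 7, 14, 20 → max 28
Rice regrets: 0, 0, 0, 37 → max 37
Smallest max regret = 28 → Corn.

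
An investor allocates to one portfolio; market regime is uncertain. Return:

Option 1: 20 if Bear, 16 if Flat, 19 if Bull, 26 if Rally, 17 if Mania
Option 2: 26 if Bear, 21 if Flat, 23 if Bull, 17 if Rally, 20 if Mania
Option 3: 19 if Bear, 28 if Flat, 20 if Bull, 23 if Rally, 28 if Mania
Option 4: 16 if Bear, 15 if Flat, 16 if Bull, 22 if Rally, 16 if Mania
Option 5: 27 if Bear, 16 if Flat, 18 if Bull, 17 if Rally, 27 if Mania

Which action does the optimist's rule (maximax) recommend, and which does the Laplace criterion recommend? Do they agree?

Row maxima: Option 1=26, Option 2=26, Option 3=28, Option 4=22, Option 5=27
Best best-case = 28 → Option 3.
Row averages: Option 1=19.6, Option 2=21.4, Option 3=23.6, Option 4=17, Option 5=21
Highest average = 23.6 → Option 3.

maximax → Option 3; laplace → Option 3 (agree)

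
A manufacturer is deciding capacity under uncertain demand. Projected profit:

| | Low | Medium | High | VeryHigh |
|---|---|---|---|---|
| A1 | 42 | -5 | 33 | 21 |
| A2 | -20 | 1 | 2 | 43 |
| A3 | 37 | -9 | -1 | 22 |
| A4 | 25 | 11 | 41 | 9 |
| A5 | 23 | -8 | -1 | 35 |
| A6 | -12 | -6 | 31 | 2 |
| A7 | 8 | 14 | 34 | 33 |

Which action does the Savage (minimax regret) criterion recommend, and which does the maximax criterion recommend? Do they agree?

minimax regret → A1; maximax → A2 (disagree)

Column bests: Low=42, Medium=14, High=41, VeryHigh=43.
A1 regrets: 0, 19, 8, 22 → max 22
A2 regrets: 62, 13, 39, 0 → max 62
A3 regrets: 5, 23, 42, 21 → max 42
A4 regrets: 17, 3, 0, 34 → max 34
A5 regrets: 19, 22, 42, 8 → max 42
A6 regrets: 54, 20, 10, 41 → max 54
A7 regrets: 34, 0, 7, 10 → max 34
Smallest max regret = 22 → A1.
Row maxima: A1=42, A2=43, A3=37, A4=41, A5=35, A6=31, A7=34
Best best-case = 43 → A2.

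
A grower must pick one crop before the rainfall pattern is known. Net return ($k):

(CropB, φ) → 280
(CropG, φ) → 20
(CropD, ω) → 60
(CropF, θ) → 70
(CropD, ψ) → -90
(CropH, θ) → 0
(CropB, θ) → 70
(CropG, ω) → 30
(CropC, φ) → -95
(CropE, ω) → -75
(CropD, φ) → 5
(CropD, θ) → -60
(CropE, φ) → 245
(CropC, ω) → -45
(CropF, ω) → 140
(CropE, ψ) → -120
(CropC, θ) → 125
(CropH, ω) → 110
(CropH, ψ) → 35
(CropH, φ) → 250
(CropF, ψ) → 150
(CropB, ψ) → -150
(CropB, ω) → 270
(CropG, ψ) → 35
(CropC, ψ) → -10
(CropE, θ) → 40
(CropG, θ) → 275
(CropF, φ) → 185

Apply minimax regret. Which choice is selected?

CropF

Column bests: θ=275, φ=280, ψ=150, ω=270.
CropF regrets: 205, 95, 0, 130 → max 205
CropB regrets: 205, 0, 300, 0 → max 300
CropH regrets: 275, 30, 115, 160 → max 275
CropD regrets: 335, 275, 240, 210 → max 335
CropC regrets: 150, 375, 160, 315 → max 375
CropE regrets: 235, 35, 270, 345 → max 345
CropG regrets: 0, 260, 115, 240 → max 260
Smallest max regret = 205 → CropF.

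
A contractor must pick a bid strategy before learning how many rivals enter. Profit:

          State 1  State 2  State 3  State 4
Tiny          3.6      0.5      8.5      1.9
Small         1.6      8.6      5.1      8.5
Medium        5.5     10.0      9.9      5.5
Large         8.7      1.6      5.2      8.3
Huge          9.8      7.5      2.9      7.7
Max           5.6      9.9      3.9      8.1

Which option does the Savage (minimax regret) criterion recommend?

Medium

Column bests: State 1=9.8, State 2=10.0, State 3=9.9, State 4=8.5.
Tiny regrets: 6.2, 9.5, 1.4, 6.6 → max 9.5
Small regrets: 8.2, 1.4, 4.8, 0.0 → max 8.2
Medium regrets: 4.3, 0.0, 0.0, 3.0 → max 4.3
Large regrets: 1.1, 8.4, 4.7, 0.2 → max 8.4
Huge regrets: 0.0, 2.5, 7.0, 0.8 → max 7.0
Max regrets: 4.2, 0.1, 6.0, 0.4 → max 6.0
Smallest max regret = 4.3 → Medium.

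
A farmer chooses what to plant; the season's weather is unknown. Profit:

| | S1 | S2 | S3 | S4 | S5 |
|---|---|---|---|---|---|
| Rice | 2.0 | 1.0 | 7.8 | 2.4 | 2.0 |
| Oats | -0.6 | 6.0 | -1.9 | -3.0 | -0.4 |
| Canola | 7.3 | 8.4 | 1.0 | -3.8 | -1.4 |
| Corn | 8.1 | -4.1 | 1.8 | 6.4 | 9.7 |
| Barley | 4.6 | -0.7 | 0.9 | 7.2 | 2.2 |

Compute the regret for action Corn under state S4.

Best payoff under S4 is 7.2.
Regret = 7.2 − 6.4 = 0.8.

0.8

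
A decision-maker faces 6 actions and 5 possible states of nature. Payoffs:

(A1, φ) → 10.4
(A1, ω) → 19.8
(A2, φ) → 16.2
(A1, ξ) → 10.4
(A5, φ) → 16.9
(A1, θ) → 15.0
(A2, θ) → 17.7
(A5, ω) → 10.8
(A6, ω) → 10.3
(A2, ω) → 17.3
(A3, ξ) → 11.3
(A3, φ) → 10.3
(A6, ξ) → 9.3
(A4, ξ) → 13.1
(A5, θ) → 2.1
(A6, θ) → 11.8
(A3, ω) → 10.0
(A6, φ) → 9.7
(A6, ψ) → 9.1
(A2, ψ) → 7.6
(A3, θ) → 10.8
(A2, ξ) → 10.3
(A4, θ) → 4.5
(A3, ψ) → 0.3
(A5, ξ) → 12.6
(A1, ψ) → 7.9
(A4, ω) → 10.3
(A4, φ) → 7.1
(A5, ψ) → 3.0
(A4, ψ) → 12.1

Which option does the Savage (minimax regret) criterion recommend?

A2

Column bests: θ=17.7, φ=16.9, ψ=12.1, ω=19.8, ξ=13.1.
A1 regrets: 2.7, 6.5, 4.2, 0.0, 2.7 → max 6.5
A2 regrets: 0.0, 0.7, 4.5, 2.5, 2.8 → max 4.5
A3 regrets: 6.9, 6.6, 11.8, 9.8, 1.8 → max 11.8
A4 regrets: 13.2, 9.8, 0.0, 9.5, 0.0 → max 13.2
A5 regrets: 15.6, 0.0, 9.1, 9.0, 0.5 → max 15.6
A6 regrets: 5.9, 7.2, 3.0, 9.5, 3.8 → max 9.5
Smallest max regret = 4.5 → A2.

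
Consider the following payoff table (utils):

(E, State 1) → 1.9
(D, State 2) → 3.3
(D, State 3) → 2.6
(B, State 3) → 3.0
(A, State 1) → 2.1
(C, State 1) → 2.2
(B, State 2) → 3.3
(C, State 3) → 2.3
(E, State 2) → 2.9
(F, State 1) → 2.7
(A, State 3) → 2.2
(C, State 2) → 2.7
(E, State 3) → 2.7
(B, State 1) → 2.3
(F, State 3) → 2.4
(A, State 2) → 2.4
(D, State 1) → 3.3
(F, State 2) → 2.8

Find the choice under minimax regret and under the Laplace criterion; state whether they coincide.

Column bests: State 1=3.3, State 2=3.3, State 3=3.0.
A regrets: 1.2, 0.9, 0.8 → max 1.2
B regrets: 1.0, 0.0, 0.0 → max 1.0
C regrets: 1.1, 0.6, 0.7 → max 1.1
D regrets: 0.0, 0.0, 0.4 → max 0.4
E regrets: 1.4, 0.4, 0.3 → max 1.4
F regrets: 0.6, 0.5, 0.6 → max 0.6
Smallest max regret = 0.4 → D.
Row averages: A=67/30, B=43/15, C=2.4, D=46/15, E=2.5, F=79/30
Highest average = 46/15 → D.

minimax regret → D; laplace → D (agree)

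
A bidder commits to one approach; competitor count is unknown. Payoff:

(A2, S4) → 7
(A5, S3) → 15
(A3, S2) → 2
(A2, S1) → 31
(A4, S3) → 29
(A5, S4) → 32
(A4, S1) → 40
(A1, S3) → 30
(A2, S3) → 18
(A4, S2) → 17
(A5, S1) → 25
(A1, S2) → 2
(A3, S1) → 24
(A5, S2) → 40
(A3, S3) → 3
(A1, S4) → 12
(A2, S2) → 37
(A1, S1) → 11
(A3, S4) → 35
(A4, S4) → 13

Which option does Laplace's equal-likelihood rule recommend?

Row averages: A1=13.75, A2=23.25, A3=16, A4=24.75, A5=28
Highest average = 28 → A5.

A5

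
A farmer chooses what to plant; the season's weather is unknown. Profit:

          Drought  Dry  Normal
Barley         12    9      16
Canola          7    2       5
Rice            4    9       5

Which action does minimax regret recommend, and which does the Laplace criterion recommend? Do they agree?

minimax regret → Barley; laplace → Barley (agree)

Column bests: Drought=12, Dry=9, Normal=16.
Barley regrets: 0, 0, 0 → max 0
Canola regrets: 5, 7, 11 → max 11
Rice regrets: 8, 0, 11 → max 11
Smallest max regret = 0 → Barley.
Row averages: Barley=37/3, Canola=14/3, Rice=6
Highest average = 37/3 → Barley.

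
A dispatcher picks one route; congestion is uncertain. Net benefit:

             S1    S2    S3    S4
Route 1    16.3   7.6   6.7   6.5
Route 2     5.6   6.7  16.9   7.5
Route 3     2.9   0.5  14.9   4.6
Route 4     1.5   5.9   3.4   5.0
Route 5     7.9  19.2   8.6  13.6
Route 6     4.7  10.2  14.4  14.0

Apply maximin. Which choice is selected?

Row minima: Route 1=6.5, Route 2=5.6, Route 3=0.5, Route 4=1.5, Route 5=7.9, Route 6=4.7
Best worst-case = 7.9 → Route 5.

Route 5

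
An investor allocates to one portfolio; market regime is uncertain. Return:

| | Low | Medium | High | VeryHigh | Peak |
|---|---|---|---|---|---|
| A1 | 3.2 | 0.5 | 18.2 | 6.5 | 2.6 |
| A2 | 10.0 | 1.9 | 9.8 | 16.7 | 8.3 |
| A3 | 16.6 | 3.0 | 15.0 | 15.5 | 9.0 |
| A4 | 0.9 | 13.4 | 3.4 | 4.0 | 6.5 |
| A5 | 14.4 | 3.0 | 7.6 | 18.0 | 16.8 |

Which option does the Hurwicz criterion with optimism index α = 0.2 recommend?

A5

A1: 0.2·18.2 + 0.8·0.5 = 4.04
A2: 0.2·16.7 + 0.8·1.9 = 4.86
A3: 0.2·16.6 + 0.8·3.0 = 5.72
A4: 0.2·13.4 + 0.8·0.9 = 3.4
A5: 0.2·18.0 + 0.8·3.0 = 6
Highest Hurwicz score = 6 → A5.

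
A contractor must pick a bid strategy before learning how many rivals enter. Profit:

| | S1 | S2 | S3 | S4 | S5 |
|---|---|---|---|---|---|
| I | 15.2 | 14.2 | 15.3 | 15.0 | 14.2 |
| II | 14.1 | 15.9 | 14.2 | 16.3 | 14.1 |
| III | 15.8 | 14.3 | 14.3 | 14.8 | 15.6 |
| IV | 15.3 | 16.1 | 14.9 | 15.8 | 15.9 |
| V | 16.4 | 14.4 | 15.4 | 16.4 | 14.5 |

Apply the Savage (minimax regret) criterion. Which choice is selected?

IV

Column bests: S1=16.4, S2=16.1, S3=15.4, S4=16.4, S5=15.9.
I regrets: 1.2, 1.9, 0.1, 1.4, 1.7 → max 1.9
II regrets: 2.3, 0.2, 1.2, 0.1, 1.8 → max 2.3
III regrets: 0.6, 1.8, 1.1, 1.6, 0.3 → max 1.8
IV regrets: 1.1, 0.0, 0.5, 0.6, 0.0 → max 1.1
V regrets: 0.0, 1.7, 0.0, 0.0, 1.4 → max 1.7
Smallest max regret = 1.1 → IV.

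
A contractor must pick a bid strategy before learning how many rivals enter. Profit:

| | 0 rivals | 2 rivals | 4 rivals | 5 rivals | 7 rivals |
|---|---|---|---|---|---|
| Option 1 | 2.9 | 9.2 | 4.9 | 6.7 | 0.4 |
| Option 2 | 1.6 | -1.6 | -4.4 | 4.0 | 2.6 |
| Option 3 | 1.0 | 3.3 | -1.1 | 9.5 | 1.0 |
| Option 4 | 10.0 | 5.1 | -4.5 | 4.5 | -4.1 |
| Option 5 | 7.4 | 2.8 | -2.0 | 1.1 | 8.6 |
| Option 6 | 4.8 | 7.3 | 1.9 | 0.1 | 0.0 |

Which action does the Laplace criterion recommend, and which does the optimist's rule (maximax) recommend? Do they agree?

Row averages: Option 1=4.82, Option 2=0.44, Option 3=2.74, Option 4=2.2, Option 5=3.58, Option 6=2.82
Highest average = 4.82 → Option 1.
Row maxima: Option 1=9.2, Option 2=4.0, Option 3=9.5, Option 4=10.0, Option 5=8.6, Option 6=7.3
Best best-case = 10.0 → Option 4.

laplace → Option 1; maximax → Option 4 (disagree)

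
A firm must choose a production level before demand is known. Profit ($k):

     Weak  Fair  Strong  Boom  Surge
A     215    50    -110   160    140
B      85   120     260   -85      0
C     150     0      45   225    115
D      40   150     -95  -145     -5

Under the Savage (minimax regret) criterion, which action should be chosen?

C

Column bests: Weak=215, Fair=150, Strong=260, Boom=225, Surge=140.
A regrets: 0, 100, 370, 65, 0 → max 370
B regrets: 130, 30, 0, 310, 140 → max 310
C regrets: 65, 150, 215, 0, 25 → max 215
D regrets: 175, 0, 355, 370, 145 → max 370
Smallest max regret = 215 → C.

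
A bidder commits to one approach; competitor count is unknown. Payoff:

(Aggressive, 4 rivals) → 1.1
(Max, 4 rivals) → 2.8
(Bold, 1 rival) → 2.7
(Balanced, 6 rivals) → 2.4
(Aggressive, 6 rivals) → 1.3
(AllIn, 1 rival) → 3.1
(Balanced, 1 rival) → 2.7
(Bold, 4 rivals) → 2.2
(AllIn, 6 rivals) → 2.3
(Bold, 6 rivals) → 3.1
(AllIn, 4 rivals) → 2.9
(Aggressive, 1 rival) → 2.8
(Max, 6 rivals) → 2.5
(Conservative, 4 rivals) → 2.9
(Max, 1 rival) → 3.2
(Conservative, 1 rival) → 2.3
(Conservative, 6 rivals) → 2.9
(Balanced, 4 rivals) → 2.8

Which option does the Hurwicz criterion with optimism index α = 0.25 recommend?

Conservative: 0.25·2.9 + 0.75·2.3 = 2.45
Balanced: 0.25·2.8 + 0.75·2.4 = 2.5
Aggressive: 0.25·2.8 + 0.75·1.1 = 1.525
Bold: 0.25·3.1 + 0.75·2.2 = 2.425
AllIn: 0.25·3.1 + 0.75·2.3 = 2.5
Max: 0.25·3.2 + 0.75·2.5 = 2.675
Highest Hurwicz score = 2.675 → Max.

Max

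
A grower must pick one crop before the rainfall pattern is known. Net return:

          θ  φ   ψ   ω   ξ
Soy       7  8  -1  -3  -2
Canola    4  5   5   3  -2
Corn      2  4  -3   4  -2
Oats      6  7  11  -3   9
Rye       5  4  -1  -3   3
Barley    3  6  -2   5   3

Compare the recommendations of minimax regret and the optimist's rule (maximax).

Column bests: θ=7, φ=8, ψ=11, ω=5, ξ=9.
Soy regrets: 0, 0, 12, 8, 11 → max 12
Canola regrets: 3, 3, 6, 2, 11 → max 11
Corn regrets: 5, 4, 14, 1, 11 → max 14
Oats regrets: 1, 1, 0, 8, 0 → max 8
Rye regrets: 2, 4, 12, 8, 6 → max 12
Barley regrets: 4, 2, 13, 0, 6 → max 13
Smallest max regret = 8 → Oats.
Row maxima: Soy=8, Canola=5, Corn=4, Oats=11, Rye=5, Barley=6
Best best-case = 11 → Oats.

minimax regret → Oats; maximax → Oats (agree)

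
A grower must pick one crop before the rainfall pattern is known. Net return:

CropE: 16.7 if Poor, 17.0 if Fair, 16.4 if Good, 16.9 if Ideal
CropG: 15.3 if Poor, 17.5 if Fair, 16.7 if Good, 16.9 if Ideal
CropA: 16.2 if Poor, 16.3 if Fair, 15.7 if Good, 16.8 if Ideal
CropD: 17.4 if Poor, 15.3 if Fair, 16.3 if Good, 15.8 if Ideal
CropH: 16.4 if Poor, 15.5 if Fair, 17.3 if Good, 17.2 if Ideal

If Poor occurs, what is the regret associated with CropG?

Best payoff under Poor is 17.4.
Regret = 17.4 − 15.3 = 2.1.

2.1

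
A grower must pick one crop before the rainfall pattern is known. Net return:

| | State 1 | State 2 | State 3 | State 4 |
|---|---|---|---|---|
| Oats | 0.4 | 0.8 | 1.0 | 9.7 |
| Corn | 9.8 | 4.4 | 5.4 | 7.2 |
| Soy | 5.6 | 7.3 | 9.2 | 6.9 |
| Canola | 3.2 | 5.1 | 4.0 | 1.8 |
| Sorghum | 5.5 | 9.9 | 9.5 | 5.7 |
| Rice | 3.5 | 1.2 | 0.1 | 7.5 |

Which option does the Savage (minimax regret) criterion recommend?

Column bests: State 1=9.8, State 2=9.9, State 3=9.5, State 4=9.7.
Oats regrets: 9.4, 9.1, 8.5, 0.0 → max 9.4
Corn regrets: 0.0, 5.5, 4.1, 2.5 → max 5.5
Soy regrets: 4.2, 2.6, 0.3, 2.8 → max 4.2
Canola regrets: 6.6, 4.8, 5.5, 7.9 → max 7.9
Sorghum regrets: 4.3, 0.0, 0.0, 4.0 → max 4.3
Rice regrets: 6.3, 8.7, 9.4, 2.2 → max 9.4
Smallest max regret = 4.2 → Soy.

Soy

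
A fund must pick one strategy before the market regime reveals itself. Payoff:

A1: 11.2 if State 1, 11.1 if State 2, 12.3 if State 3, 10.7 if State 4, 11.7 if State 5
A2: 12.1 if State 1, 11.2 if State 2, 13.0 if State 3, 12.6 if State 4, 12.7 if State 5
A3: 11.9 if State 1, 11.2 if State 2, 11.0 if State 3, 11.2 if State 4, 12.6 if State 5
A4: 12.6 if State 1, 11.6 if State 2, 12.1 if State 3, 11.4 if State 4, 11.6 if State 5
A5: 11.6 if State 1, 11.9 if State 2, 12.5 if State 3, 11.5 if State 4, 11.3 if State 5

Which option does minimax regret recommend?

Column bests: State 1=12.6, State 2=11.9, State 3=13.0, State 4=12.6, State 5=12.7.
A1 regrets: 1.4, 0.8, 0.7, 1.9, 1.0 → max 1.9
A2 regrets: 0.5, 0.7, 0.0, 0.0, 0.0 → max 0.7
A3 regrets: 0.7, 0.7, 2.0, 1.4, 0.1 → max 2.0
A4 regrets: 0.0, 0.3, 0.9, 1.2, 1.1 → max 1.2
A5 regrets: 1.0, 0.0, 0.5, 1.1, 1.4 → max 1.4
Smallest max regret = 0.7 → A2.

A2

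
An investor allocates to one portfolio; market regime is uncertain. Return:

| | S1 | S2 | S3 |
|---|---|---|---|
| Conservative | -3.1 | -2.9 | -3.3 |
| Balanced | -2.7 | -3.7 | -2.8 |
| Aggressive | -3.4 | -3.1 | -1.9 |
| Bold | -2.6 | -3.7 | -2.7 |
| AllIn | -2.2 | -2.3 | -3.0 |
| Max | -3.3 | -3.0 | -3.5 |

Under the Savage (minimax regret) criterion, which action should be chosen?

Column bests: S1=-2.2, S2=-2.3, S3=-1.9.
Conservative regrets: 0.9, 0.6, 1.4 → max 1.4
Balanced regrets: 0.5, 1.4, 0.9 → max 1.4
Aggressive regrets: 1.2, 0.8, 0.0 → max 1.2
Bold regrets: 0.4, 1.4, 0.8 → max 1.4
AllIn regrets: 0.0, 0.0, 1.1 → max 1.1
Max regrets: 1.1, 0.7, 1.6 → max 1.6
Smallest max regret = 1.1 → AllIn.

AllIn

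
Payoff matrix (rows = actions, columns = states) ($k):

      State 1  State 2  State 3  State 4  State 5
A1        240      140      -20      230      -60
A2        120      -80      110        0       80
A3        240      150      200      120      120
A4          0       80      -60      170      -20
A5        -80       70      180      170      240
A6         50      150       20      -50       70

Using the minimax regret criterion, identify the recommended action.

A3

Column bests: State 1=240, State 2=150, State 3=200, State 4=230, State 5=240.
A1 regrets: 0, 10, 220, 0, 300 → max 300
A2 regrets: 120, 230, 90, 230, 160 → max 230
A3 regrets: 0, 0, 0, 110, 120 → max 120
A4 regrets: 240, 70, 260, 60, 260 → max 260
A5 regrets: 320, 80, 20, 60, 0 → max 320
A6 regrets: 190, 0, 180, 280, 170 → max 280
Smallest max regret = 120 → A3.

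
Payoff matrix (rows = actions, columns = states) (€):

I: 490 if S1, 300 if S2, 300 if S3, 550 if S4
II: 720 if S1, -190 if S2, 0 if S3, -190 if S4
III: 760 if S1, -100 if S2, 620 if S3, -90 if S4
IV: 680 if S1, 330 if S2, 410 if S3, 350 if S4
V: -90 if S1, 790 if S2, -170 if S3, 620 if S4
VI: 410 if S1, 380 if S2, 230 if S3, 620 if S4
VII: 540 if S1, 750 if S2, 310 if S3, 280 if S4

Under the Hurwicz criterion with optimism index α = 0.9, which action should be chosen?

I: 0.9·550 + 0.1·300 = 525
II: 0.9·720 + 0.1·(-190) = 629
III: 0.9·760 + 0.1·(-100) = 674
IV: 0.9·680 + 0.1·330 = 645
V: 0.9·790 + 0.1·(-170) = 694
VI: 0.9·620 + 0.1·230 = 581
VII: 0.9·750 + 0.1·280 = 703
Highest Hurwicz score = 703 → VII.

VII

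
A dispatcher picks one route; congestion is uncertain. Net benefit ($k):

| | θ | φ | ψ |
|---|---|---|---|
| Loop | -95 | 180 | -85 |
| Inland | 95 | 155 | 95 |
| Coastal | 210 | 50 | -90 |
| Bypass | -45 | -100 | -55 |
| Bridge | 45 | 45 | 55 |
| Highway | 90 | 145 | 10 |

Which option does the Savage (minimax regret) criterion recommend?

Inland

Column bests: θ=210, φ=180, ψ=95.
Loop regrets: 305, 0, 180 → max 305
Inland regrets: 115, 25, 0 → max 115
Coastal regrets: 0, 130, 185 → max 185
Bypass regrets: 255, 280, 150 → max 280
Bridge regrets: 165, 135, 40 → max 165
Highway regrets: 120, 35, 85 → max 120
Smallest max regret = 115 → Inland.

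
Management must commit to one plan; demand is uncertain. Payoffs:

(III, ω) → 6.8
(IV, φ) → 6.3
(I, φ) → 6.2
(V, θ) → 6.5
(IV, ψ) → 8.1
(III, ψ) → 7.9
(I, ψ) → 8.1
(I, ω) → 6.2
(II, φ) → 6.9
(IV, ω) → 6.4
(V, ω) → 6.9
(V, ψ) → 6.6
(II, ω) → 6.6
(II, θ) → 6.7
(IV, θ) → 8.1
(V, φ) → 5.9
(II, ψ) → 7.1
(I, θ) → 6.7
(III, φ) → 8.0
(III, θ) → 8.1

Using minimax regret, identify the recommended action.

Column bests: θ=8.1, φ=8.0, ψ=8.1, ω=6.9.
I regrets: 1.4, 1.8, 0.0, 0.7 → max 1.8
II regrets: 1.4, 1.1, 1.0, 0.3 → max 1.4
III regrets: 0.0, 0.0, 0.2, 0.1 → max 0.2
IV regrets: 0.0, 1.7, 0.0, 0.5 → max 1.7
V regrets: 1.6, 2.1, 1.5, 0.0 → max 2.1
Smallest max regret = 0.2 → III.

III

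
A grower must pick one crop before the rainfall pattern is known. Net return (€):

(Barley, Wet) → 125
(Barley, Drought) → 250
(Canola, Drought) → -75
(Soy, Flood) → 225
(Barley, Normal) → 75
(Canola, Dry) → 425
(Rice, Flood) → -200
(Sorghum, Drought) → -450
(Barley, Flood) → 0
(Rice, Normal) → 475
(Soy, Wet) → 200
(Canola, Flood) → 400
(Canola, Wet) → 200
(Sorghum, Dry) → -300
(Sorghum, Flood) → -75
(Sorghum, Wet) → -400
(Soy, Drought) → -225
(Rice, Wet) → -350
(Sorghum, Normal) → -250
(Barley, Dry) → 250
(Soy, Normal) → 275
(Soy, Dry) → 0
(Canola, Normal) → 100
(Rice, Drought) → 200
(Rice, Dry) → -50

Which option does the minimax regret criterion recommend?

Column bests: Drought=250, Dry=425, Normal=475, Wet=200, Flood=400.
Canola regrets: 325, 0, 375, 0, 0 → max 375
Soy regrets: 475, 425, 200, 0, 175 → max 475
Barley regrets: 0, 175, 400, 75, 400 → max 400
Sorghum regrets: 700, 725, 725, 600, 475 → max 725
Rice regrets: 50, 475, 0, 550, 600 → max 600
Smallest max regret = 375 → Canola.

Canola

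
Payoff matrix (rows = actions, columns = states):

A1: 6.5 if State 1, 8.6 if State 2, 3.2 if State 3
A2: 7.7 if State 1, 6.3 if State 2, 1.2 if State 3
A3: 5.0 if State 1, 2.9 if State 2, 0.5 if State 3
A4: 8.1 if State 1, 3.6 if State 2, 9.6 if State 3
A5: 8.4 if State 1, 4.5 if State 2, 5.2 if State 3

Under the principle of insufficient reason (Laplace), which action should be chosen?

Row averages: A1=6.1, A2=76/15, A3=2.8, A4=7.1, A5=181/30
Highest average = 7.1 → A4.

A4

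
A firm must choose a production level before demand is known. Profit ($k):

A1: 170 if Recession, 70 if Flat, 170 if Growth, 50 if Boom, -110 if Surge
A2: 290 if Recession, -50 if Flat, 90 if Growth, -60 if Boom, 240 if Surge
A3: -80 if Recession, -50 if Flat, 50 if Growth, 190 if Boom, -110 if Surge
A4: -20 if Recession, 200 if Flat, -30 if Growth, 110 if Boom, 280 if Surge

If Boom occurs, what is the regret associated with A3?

0

Best payoff under Boom is 190.
Regret = 190 − 190 = 0.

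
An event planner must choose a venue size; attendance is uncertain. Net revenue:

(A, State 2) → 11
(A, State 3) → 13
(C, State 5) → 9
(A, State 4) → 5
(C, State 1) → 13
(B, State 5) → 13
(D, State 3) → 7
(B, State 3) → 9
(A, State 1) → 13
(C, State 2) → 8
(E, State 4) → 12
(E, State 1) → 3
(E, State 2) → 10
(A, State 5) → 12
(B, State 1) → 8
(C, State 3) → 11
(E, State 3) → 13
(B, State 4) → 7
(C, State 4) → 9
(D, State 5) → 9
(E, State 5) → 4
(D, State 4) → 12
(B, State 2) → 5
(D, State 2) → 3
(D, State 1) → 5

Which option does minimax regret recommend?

Column bests: State 1=13, State 2=11, State 3=13, State 4=12, State 5=13.
A regrets: 0, 0, 0, 7, 1 → max 7
B regrets: 5, 6, 4, 5, 0 → max 6
C regrets: 0, 3, 2, 3, 4 → max 4
D regrets: 8, 8, 6, 0, 4 → max 8
E regrets: 10, 1, 0, 0, 9 → max 10
Smallest max regret = 4 → C.

C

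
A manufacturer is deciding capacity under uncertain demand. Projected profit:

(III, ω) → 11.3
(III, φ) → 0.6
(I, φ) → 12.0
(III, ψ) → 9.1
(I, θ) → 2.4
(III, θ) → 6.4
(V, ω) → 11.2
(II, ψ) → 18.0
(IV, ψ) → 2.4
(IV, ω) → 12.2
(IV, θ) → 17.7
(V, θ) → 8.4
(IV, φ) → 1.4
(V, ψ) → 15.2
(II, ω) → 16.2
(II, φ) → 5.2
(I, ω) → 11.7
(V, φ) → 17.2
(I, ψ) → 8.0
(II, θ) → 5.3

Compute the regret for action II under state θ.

12.4

Best payoff under θ is 17.7.
Regret = 17.7 − 5.3 = 12.4.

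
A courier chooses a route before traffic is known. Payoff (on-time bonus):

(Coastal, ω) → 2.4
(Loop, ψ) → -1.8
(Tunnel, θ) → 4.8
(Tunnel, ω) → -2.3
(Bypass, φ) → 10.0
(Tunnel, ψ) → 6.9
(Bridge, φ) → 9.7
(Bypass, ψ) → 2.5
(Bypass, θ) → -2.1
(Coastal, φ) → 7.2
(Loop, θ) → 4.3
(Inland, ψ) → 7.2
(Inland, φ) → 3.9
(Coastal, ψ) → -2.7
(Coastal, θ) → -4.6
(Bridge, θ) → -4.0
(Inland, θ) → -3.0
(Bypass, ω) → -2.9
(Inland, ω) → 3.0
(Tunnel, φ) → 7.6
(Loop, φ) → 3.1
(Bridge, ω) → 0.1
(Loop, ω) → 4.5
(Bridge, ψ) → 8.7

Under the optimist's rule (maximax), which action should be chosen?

Bypass

Row maxima: Loop=4.5, Bridge=9.7, Coastal=7.2, Inland=7.2, Bypass=10.0, Tunnel=7.6
Best best-case = 10.0 → Bypass.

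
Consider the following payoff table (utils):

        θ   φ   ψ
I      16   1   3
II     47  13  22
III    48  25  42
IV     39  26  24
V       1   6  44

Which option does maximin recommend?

III

Row minima: I=1, II=13, III=25, IV=24, V=1
Best worst-case = 25 → III.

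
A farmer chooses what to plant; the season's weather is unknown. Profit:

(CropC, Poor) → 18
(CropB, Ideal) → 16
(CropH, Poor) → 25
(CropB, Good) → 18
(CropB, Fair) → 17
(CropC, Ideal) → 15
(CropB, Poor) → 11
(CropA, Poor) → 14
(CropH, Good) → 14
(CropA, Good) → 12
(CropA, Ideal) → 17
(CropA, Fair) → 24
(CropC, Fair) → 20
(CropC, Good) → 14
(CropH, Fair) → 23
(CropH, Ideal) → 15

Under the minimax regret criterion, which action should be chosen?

Column bests: Poor=25, Fair=24, Good=18, Ideal=17.
CropB regrets: 14, 7, 0, 1 → max 14
CropC regrets: 7, 4, 4, 2 → max 7
CropH regrets: 0, 1, 4, 2 → max 4
CropA regrets: 11, 0, 6, 0 → max 11
Smallest max regret = 4 → CropH.

CropH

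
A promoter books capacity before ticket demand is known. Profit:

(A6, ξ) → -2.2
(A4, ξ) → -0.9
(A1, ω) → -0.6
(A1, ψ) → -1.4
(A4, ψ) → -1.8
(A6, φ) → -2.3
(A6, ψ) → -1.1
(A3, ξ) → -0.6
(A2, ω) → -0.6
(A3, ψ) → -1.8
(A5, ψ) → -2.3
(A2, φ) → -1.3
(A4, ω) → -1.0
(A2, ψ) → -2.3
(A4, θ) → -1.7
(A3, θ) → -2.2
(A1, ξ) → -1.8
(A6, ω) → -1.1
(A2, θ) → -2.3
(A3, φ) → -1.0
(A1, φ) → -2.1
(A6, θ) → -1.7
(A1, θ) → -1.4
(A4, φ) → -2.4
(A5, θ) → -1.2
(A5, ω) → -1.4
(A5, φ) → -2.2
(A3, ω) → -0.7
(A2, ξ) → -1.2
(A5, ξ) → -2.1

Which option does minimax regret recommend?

A3

Column bests: θ=-1.2, φ=-1.0, ψ=-1.1, ω=-0.6, ξ=-0.6.
A1 regrets: 0.2, 1.1, 0.3, 0.0, 1.2 → max 1.2
A2 regrets: 1.1, 0.3, 1.2, 0.0, 0.6 → max 1.2
A3 regrets: 1.0, 0.0, 0.7, 0.1, 0.0 → max 1.0
A4 regrets: 0.5, 1.4, 0.7, 0.4, 0.3 → max 1.4
A5 regrets: 0.0, 1.2, 1.2, 0.8, 1.5 → max 1.5
A6 regrets: 0.5, 1.3, 0.0, 0.5, 1.6 → max 1.6
Smallest max regret = 1.0 → A3.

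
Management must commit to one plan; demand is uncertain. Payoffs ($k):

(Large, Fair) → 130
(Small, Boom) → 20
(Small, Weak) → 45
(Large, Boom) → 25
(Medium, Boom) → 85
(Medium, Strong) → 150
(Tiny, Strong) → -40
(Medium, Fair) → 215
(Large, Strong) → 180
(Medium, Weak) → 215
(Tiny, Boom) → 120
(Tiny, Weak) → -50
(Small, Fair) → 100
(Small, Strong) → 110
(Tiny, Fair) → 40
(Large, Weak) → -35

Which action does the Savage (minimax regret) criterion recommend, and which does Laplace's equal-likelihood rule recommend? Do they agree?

minimax regret → Medium; laplace → Medium (agree)

Column bests: Weak=215, Fair=215, Strong=180, Boom=120.
Tiny regrets: 265, 175, 220, 0 → max 265
Small regrets: 170, 115, 70, 100 → max 170
Medium regrets: 0, 0, 30, 35 → max 35
Large regrets: 250, 85, 0, 95 → max 250
Smallest max regret = 35 → Medium.
Row averages: Tiny=17.5, Small=68.75, Medium=166.25, Large=75
Highest average = 166.25 → Medium.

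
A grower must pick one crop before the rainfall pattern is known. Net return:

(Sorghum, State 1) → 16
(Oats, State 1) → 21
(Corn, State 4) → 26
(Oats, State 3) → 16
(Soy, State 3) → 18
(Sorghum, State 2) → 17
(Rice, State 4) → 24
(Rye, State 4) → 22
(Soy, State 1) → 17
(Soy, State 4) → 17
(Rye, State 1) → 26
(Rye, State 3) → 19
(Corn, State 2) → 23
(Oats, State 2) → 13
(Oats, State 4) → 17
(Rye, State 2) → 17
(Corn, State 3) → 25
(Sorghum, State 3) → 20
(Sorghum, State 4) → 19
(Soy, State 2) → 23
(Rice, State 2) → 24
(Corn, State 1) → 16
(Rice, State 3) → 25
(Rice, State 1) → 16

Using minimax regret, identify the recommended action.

Rye

Column bests: State 1=26, State 2=24, State 3=25, State 4=26.
Rice regrets: 10, 0, 0, 2 → max 10
Rye regrets: 0, 7, 6, 4 → max 7
Sorghum regrets: 10, 7, 5, 7 → max 10
Soy regrets: 9, 1, 7, 9 → max 9
Oats regrets: 5, 11, 9, 9 → max 11
Corn regrets: 10, 1, 0, 0 → max 10
Smallest max regret = 7 → Rye.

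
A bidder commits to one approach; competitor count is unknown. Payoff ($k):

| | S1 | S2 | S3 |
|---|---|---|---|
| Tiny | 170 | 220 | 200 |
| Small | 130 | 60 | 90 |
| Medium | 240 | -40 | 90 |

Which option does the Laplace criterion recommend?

Row averages: Tiny=590/3, Small=280/3, Medium=290/3
Highest average = 590/3 → Tiny.

Tiny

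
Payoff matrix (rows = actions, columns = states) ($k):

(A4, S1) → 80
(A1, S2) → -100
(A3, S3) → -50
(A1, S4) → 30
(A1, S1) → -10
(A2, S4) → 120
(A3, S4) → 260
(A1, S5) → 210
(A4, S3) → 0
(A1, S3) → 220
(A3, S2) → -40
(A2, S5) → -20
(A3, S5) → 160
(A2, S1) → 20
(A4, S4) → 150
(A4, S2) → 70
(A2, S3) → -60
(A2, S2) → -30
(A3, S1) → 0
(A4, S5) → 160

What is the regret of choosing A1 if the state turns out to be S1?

90

Best payoff under S1 is 80.
Regret = 80 − (-10) = 90.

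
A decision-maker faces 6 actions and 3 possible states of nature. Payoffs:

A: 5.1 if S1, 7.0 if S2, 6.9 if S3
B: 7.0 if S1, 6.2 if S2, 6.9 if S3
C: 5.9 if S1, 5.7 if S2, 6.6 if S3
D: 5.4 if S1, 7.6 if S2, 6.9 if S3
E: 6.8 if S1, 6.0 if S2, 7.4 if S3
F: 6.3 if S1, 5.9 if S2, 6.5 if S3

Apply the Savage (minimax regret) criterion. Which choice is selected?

B

Column bests: S1=7.0, S2=7.6, S3=7.4.
A regrets: 1.9, 0.6, 0.5 → max 1.9
B regrets: 0.0, 1.4, 0.5 → max 1.4
C regrets: 1.1, 1.9, 0.8 → max 1.9
D regrets: 1.6, 0.0, 0.5 → max 1.6
E regrets: 0.2, 1.6, 0.0 → max 1.6
F regrets: 0.7, 1.7, 0.9 → max 1.7
Smallest max regret = 1.4 → B.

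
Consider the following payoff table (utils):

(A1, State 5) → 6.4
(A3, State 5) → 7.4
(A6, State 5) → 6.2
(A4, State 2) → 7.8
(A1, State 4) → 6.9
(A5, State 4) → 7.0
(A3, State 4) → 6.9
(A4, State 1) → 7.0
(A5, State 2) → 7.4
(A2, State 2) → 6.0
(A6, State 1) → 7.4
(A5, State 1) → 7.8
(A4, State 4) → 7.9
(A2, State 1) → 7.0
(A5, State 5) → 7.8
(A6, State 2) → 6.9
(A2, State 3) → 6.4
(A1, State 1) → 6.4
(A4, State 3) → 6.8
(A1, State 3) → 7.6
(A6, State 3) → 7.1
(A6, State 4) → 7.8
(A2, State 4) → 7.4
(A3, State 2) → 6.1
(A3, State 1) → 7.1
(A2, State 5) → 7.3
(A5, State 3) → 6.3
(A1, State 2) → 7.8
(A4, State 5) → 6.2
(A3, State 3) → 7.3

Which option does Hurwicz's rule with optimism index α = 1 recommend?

A1: 1·7.8 + 0·6.4 = 7.8
A2: 1·7.4 + 0·6.0 = 7.4
A3: 1·7.4 + 0·6.1 = 7.4
A4: 1·7.9 + 0·6.2 = 7.9
A5: 1·7.8 + 0·6.3 = 7.8
A6: 1·7.8 + 0·6.2 = 7.8
Highest Hurwicz score = 7.9 → A4.

A4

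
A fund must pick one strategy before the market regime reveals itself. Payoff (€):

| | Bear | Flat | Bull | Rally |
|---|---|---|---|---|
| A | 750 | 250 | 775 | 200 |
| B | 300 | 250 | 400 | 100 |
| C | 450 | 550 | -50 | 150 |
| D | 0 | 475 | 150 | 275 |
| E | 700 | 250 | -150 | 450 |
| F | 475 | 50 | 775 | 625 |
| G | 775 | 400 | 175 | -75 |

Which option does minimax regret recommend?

A

Column bests: Bear=775, Flat=550, Bull=775, Rally=625.
A regrets: 25, 300, 0, 425 → max 425
B regrets: 475, 300, 375, 525 → max 525
C regrets: 325, 0, 825, 475 → max 825
D regrets: 775, 75, 625, 350 → max 775
E regrets: 75, 300, 925, 175 → max 925
F regrets: 300, 500, 0, 0 → max 500
G regrets: 0, 150, 600, 700 → max 700
Smallest max regret = 425 → A.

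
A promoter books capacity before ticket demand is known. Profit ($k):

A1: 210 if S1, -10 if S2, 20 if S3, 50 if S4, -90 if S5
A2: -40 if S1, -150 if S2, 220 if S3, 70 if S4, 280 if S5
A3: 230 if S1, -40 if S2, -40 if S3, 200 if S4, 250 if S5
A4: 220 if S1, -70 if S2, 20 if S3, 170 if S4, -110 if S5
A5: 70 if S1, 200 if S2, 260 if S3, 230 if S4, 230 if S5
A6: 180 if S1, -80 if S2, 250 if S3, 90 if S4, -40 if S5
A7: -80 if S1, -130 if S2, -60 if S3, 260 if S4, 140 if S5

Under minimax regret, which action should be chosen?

A5

Column bests: S1=230, S2=200, S3=260, S4=260, S5=280.
A1 regrets: 20, 210, 240, 210, 370 → max 370
A2 regrets: 270, 350, 40, 190, 0 → max 350
A3 regrets: 0, 240, 300, 60, 30 → max 300
A4 regrets: 10, 270, 240, 90, 390 → max 390
A5 regrets: 160, 0, 0, 30, 50 → max 160
A6 regrets: 50, 280, 10, 170, 320 → max 320
A7 regrets: 310, 330, 320, 0, 140 → max 330
Smallest max regret = 160 → A5.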